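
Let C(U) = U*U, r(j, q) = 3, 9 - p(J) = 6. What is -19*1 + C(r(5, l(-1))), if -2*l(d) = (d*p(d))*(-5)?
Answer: -10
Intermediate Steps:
p(J) = 3 (p(J) = 9 - 1*6 = 9 - 6 = 3)
l(d) = 15*d/2 (l(d) = -d*3*(-5)/2 = -3*d*(-5)/2 = -(-15)*d/2 = 15*d/2)
C(U) = U²
-19*1 + C(r(5, l(-1))) = -19*1 + 3² = -19 + 9 = -10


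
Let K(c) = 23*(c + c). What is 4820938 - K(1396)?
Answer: 4756722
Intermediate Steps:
K(c) = 46*c (K(c) = 23*(2*c) = 46*c)
4820938 - K(1396) = 4820938 - 46*1396 = 4820938 - 1*64216 = 4820938 - 64216 = 4756722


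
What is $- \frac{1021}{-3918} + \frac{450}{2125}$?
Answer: $\frac{157309}{333030} \approx 0.47236$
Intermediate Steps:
$- \frac{1021}{-3918} + \frac{450}{2125} = \left(-1021\right) \left(- \frac{1}{3918}\right) + 450 \cdot \frac{1}{2125} = \frac{1021}{3918} + \frac{18}{85} = \frac{157309}{333030}$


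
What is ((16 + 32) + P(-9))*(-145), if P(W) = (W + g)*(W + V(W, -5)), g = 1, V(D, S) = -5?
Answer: -23200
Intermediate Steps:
P(W) = (1 + W)*(-5 + W) (P(W) = (W + 1)*(W - 5) = (1 + W)*(-5 + W))
((16 + 32) + P(-9))*(-145) = ((16 + 32) + (-5 + (-9)² - 4*(-9)))*(-145) = (48 + (-5 + 81 + 36))*(-145) = (48 + 112)*(-145) = 160*(-145) = -23200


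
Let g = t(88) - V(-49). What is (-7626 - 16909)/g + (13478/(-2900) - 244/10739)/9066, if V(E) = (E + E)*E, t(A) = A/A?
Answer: 1154432610778593/225921732904100 ≈ 5.1099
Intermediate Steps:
t(A) = 1
V(E) = 2*E**2 (V(E) = (2*E)*E = 2*E**2)
g = -4801 (g = 1 - 2*(-49)**2 = 1 - 2*2401 = 1 - 1*4802 = 1 - 4802 = -4801)
(-7626 - 16909)/g + (13478/(-2900) - 244/10739)/9066 = (-7626 - 16909)/(-4801) + (13478/(-2900) - 244/10739)/9066 = -24535*(-1/4801) + (13478*(-1/2900) - 244*1/10739)*(1/9066) = 24535/4801 + (-6739/1450 - 244/10739)*(1/9066) = 24535/4801 - 72723921/15571550*1/9066 = 24535/4801 - 24241307/47057224100 = 1154432610778593/225921732904100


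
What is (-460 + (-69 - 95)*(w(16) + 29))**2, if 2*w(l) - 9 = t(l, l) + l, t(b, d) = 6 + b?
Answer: 82264900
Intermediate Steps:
w(l) = 15/2 + l (w(l) = 9/2 + ((6 + l) + l)/2 = 9/2 + (6 + 2*l)/2 = 9/2 + (3 + l) = 15/2 + l)
(-460 + (-69 - 95)*(w(16) + 29))**2 = (-460 + (-69 - 95)*((15/2 + 16) + 29))**2 = (-460 - 164*(47/2 + 29))**2 = (-460 - 164*105/2)**2 = (-460 - 8610)**2 = (-9070)**2 = 82264900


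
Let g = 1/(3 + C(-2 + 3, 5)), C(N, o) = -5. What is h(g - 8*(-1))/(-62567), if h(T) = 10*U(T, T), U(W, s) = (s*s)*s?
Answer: -16875/250268 ≈ -0.067428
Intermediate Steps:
U(W, s) = s³ (U(W, s) = s²*s = s³)
g = -½ (g = 1/(3 - 5) = 1/(-2) = -½ ≈ -0.50000)
h(T) = 10*T³
h(g - 8*(-1))/(-62567) = (10*(-½ - 8*(-1))³)/(-62567) = (10*(-½ + 8)³)*(-1/62567) = (10*(15/2)³)*(-1/62567) = (10*(3375/8))*(-1/62567) = (16875/4)*(-1/62567) = -16875/250268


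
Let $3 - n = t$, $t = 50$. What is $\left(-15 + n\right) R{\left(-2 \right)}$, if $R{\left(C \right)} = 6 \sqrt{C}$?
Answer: $- 372 i \sqrt{2} \approx - 526.09 i$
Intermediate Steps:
$n = -47$ ($n = 3 - 50 = -47$)
$\left(-15 + n\right) R{\left(-2 \right)} = \left(-15 - 47\right) 6 \sqrt{-2} = - 62 \cdot 6 i \sqrt{2} = - 372 i \sqrt{2}$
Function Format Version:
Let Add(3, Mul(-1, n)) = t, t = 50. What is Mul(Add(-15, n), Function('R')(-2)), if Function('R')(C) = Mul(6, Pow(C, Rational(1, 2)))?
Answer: Mul(-372, I, Pow(2, Rational(1, 2))) ≈ Mul(-526.09, I)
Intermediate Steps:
n = -47 (n = Add(3, Mul(-1, 50)) = Add(3, -50) = -47)
Mul(Add(-15, n), Function('R')(-2)) = Mul(Add(-15, -47), Mul(6, Pow(-2, Rational(1, 2)))) = Mul(-62, Mul(6, Mul(I, Pow(2, Rational(1, 2))))) = Mul(-62, Mul(6, I, Pow(2, Rational(1, 2)))) = Mul(-372, I, Pow(2, Rational(1, 2)))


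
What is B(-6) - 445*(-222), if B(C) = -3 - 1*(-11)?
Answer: 98798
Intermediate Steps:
B(C) = 8 (B(C) = -3 + 11 = 8)
B(-6) - 445*(-222) = 8 - 445*(-222) = 8 + 98790 = 98798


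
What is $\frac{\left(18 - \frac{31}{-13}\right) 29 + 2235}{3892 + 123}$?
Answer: $\frac{668}{949} \approx 0.7039$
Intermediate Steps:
$\frac{\left(18 - \frac{31}{-13}\right) 29 + 2235}{3892 + 123} = \frac{\left(18 - - \frac{31}{13}\right) 29 + 2235}{4015} = \left(\left(18 + \frac{31}{13}\right) 29 + 2235\right) \frac{1}{4015} = \left(\frac{265}{13} \cdot 29 + 2235\right) \frac{1}{4015} = \left(\frac{7685}{13} + 2235\right) \frac{1}{4015} = \frac{36740}{13} \cdot \frac{1}{4015} = \frac{668}{949}$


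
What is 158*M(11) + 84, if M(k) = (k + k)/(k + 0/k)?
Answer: 400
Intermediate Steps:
M(k) = 2 (M(k) = (2*k)/(k + 0) = (2*k)/k = 2)
158*M(11) + 84 = 158*2 + 84 = 316 + 84 = 400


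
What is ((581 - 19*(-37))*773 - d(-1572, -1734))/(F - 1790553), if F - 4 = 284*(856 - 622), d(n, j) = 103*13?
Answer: -141599/246299 ≈ -0.57491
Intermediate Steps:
d(n, j) = 1339
F = 66460 (F = 4 + 284*(856 - 622) = 4 + 284*234 = 4 + 66456 = 66460)
((581 - 19*(-37))*773 - d(-1572, -1734))/(F - 1790553) = ((581 - 19*(-37))*773 - 1*1339)/(66460 - 1790553) = ((581 + 703)*773 - 1339)/(-1724093) = (1284*773 - 1339)*(-1/1724093) = (992532 - 1339)*(-1/1724093) = 991193*(-1/1724093) = -141599/246299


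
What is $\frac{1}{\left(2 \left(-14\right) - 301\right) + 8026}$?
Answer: $\frac{1}{7697} \approx 0.00012992$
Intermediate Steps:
$\frac{1}{\left(2 \left(-14\right) - 301\right) + 8026} = \frac{1}{\left(-28 - 301\right) + 8026} = \frac{1}{-329 + 8026} = \frac{1}{7697}$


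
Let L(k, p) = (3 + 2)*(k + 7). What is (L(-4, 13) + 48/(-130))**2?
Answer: 904401/4225 ≈ 214.06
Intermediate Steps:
L(k, p) = 35 + 5*k (L(k, p) = 5*(7 + k) = 35 + 5*k)
(L(-4, 13) + 48/(-130))**2 = ((35 + 5*(-4)) + 48/(-130))**2 = ((35 - 20) + 48*(-1/130))**2 = (15 - 24/65)**2 = (951/65)**2 = 904401/4225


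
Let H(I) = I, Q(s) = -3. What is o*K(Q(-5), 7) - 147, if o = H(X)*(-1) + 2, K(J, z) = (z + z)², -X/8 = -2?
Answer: -2891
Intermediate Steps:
X = 16 (X = -8*(-2) = 16)
K(J, z) = 4*z² (K(J, z) = (2*z)² = 4*z²)
o = -14 (o = 16*(-1) + 2 = -16 + 2 = -14)
o*K(Q(-5), 7) - 147 = -56*7² - 147 = -56*49 - 147 = -14*196 - 147 = -2744 - 147 = -2891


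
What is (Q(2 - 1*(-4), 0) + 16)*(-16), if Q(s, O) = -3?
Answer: -208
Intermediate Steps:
(Q(2 - 1*(-4), 0) + 16)*(-16) = (-3 + 16)*(-16) = 13*(-16) = -208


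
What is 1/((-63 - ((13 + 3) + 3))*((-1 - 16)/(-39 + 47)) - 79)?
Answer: 4/381 ≈ 0.010499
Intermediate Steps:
1/((-63 - ((13 + 3) + 3))*((-1 - 16)/(-39 + 47)) - 79) = 1/((-63 - (16 + 3))*(-17/8) - 79) = 1/((-63 - 1*19)*(-17*⅛) - 79) = 1/((-63 - 19)*(-17/8) - 79) = 1/(-82*(-17/8) - 79) = 1/(697/4 - 79) = 1/(381/4) = 4/381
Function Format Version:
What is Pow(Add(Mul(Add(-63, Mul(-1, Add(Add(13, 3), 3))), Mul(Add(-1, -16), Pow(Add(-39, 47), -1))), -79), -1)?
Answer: Rational(4, 381) ≈ 0.010499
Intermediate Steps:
Pow(Add(Mul(Add(-63, Mul(-1, Add(Add(13, 3), 3))), Mul(Add(-1, -16), Pow(Add(-39, 47), -1))), -79), -1) = Pow(Add(Mul(Add(-63, Mul(-1, Add(16, 3))), Mul(-17, Pow(8, -1))), -79), -1) = Pow(Add(Mul(Add(-63, Mul(-1, 19)), Mul(-17, Rational(1, 8))), -79), -1) = Pow(Add(Mul(Add(-63, -19), Rational(-17, 8)), -79), -1) = Pow(Add(Mul(-82, Rational(-17, 8)), -79), -1) = Pow(Add(Rational(697, 4), -79), -1) = Pow(Rational(381, 4), -1) = Rational(4, 381)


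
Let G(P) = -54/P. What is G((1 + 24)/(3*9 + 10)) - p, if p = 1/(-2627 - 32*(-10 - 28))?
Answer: -2819153/35275 ≈ -79.919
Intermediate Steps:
p = -1/1411 (p = 1/(-2627 - 32*(-38)) = 1/(-2627 + 1216) = 1/(-1411) = -1/1411 ≈ -0.00070872)
G((1 + 24)/(3*9 + 10)) - p = -54*(3*9 + 10)/(1 + 24) - 1*(-1/1411) = -54/(25/(27 + 10)) + 1/1411 = -54/(25/37) + 1/1411 = -54/(25*(1/37)) + 1/1411 = -54/25/37 + 1/1411 = -54*37/25 + 1/1411 = -1998/25 + 1/1411 = -2819153/35275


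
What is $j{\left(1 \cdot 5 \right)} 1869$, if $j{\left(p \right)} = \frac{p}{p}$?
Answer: $1869$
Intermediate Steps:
$j{\left(p \right)} = 1$
$j{\left(1 \cdot 5 \right)} 1869 = 1 \cdot 1869 = 1869$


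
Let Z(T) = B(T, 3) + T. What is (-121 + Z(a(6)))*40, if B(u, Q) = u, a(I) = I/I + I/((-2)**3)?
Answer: -4820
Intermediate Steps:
a(I) = 1 - I/8 (a(I) = 1 + I/(-8) = 1 + I*(-1/8) = 1 - I/8)
Z(T) = 2*T (Z(T) = T + T = 2*T)
(-121 + Z(a(6)))*40 = (-121 + 2*(1 - 1/8*6))*40 = (-121 + 2*(1 - 3/4))*40 = (-121 + 2*(1/4))*40 = (-121 + 1/2)*40 = -241/2*40 = -4820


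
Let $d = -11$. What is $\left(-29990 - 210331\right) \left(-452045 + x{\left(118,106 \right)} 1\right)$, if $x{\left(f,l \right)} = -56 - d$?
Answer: $108646720890$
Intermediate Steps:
$x{\left(f,l \right)} = -45$ ($x{\left(f,l \right)} = -56 - -11 = -56 + 11 = -45$)
$\left(-29990 - 210331\right) \left(-452045 + x{\left(118,106 \right)} 1\right) = \left(-29990 - 210331\right) \left(-452045 - 45\right) = - 240321 \left(-452045 - 45\right) = \left(-240321\right) \left(-452090\right) = 108646720890$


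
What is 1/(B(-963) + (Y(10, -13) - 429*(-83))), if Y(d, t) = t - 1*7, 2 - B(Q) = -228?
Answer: 1/35817 ≈ 2.7920e-5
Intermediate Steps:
B(Q) = 230 (B(Q) = 2 - 1*(-228) = 2 + 228 = 230)
Y(d, t) = -7 + t (Y(d, t) = t - 7 = -7 + t)
1/(B(-963) + (Y(10, -13) - 429*(-83))) = 1/(230 + ((-7 - 13) - 429*(-83))) = 1/(230 + (-20 + 35607)) = 1/(230 + 35587) = 1/35817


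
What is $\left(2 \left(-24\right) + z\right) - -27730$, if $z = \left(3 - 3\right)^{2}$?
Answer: $27682$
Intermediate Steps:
$z = 0$ ($z = 0^{2} = 0$)
$\left(2 \left(-24\right) + z\right) - -27730 = \left(2 \left(-24\right) + 0\right) - -27730 = \left(-48 + 0\right) + 27730 = -48 + 27730 = 27682$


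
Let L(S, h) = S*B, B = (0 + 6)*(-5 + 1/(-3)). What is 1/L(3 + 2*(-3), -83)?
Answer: 1/96 ≈ 0.010417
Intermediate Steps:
B = -32 (B = 6*(-5 - 1/3) = 6*(-16/3) = -32)
L(S, h) = -32*S (L(S, h) = S*(-32) = -32*S)
1/L(3 + 2*(-3), -83) = 1/(-32*(3 + 2*(-3))) = 1/(-32*(3 - 6)) = 1/(-32*(-3)) = 1/96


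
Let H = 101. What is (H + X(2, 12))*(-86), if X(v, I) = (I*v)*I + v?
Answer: -33626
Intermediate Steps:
X(v, I) = v + v*I² (X(v, I) = v*I² + v = v + v*I²)
(H + X(2, 12))*(-86) = (101 + 2*(1 + 12²))*(-86) = (101 + 2*(1 + 144))*(-86) = (101 + 2*145)*(-86) = (101 + 290)*(-86) = 391*(-86) = -33626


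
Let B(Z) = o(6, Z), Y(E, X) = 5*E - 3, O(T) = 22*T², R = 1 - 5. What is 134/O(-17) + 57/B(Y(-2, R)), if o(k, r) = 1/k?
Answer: 1087285/3179 ≈ 342.02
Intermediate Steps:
R = -4
Y(E, X) = -3 + 5*E
B(Z) = ⅙ (B(Z) = 1/6 = ⅙)
134/O(-17) + 57/B(Y(-2, R)) = 134/((22*(-17)²)) + 57/(⅙) = 134/((22*289)) + 57*6 = 134/6358 + 342 = 134*(1/6358) + 342 = 67/3179 + 342 = 1087285/3179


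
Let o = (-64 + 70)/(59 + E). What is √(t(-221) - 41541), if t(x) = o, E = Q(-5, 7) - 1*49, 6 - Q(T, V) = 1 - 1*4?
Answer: 3*I*√1666243/19 ≈ 203.82*I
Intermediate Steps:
Q(T, V) = 9 (Q(T, V) = 6 - (1 - 1*4) = 6 - (1 - 4) = 6 - 1*(-3) = 6 + 3 = 9)
E = -40 (E = 9 - 1*49 = 9 - 49 = -40)
o = 6/19 (o = (-64 + 70)/(59 - 40) = 6/19 ≈ 0.31579)
t(x) = 6/19
√(t(-221) - 41541) = √(6/19 - 41541) = √(-789273/19) = 3*I*√1666243/19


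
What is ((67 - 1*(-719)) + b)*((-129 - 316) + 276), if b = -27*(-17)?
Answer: -210405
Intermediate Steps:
b = 459
((67 - 1*(-719)) + b)*((-129 - 316) + 276) = ((67 - 1*(-719)) + 459)*((-129 - 316) + 276) = ((67 + 719) + 459)*(-445 + 276) = (786 + 459)*(-169) = 1245*(-169) = -210405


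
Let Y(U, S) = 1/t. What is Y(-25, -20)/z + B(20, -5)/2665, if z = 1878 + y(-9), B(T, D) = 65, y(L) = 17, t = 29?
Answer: 54996/2253155 ≈ 0.024408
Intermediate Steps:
Y(U, S) = 1/29
z = 1895 (z = 1878 + 17 = 1895)
Y(-25, -20)/z + B(20, -5)/2665 = (1/29)/1895 + 65/2665 = (1/29)*(1/1895) + 65*(1/2665) = 1/54955 + 1/41 = 54996/2253155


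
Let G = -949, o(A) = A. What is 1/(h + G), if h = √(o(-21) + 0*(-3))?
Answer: -949/900622 - I*√21/900622 ≈ -0.0010537 - 5.0882e-6*I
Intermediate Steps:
h = I*√21 (h = √(-21 + 0*(-3)) = √(-21 + 0) = √(-21) = I*√21 ≈ 4.5826*I)
1/(h + G) = 1/(I*√21 - 949) = 1/(-949 + I*√21)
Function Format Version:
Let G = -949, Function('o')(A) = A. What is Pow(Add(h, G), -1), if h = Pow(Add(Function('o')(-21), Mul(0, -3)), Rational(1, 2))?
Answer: Add(Rational(-949, 900622), Mul(Rational(-1, 900622), I, Pow(21, Rational(1, 2)))) ≈ Add(-0.0010537, Mul(-5.0882e-6, I))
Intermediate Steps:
h = Mul(I, Pow(21, Rational(1, 2))) (h = Pow(Add(-21, Mul(0, -3)), Rational(1, 2)) = Pow(Add(-21, 0), Rational(1, 2)) = Pow(-21, Rational(1, 2)) = Mul(I, Pow(21, Rational(1, 2))) ≈ Mul(4.5826, I))
Pow(Add(h, G), -1) = Pow(Add(Mul(I, Pow(21, Rational(1, 2))), -949), -1) = Pow(Add(-949, Mul(I, Pow(21, Rational(1, 2)))), -1)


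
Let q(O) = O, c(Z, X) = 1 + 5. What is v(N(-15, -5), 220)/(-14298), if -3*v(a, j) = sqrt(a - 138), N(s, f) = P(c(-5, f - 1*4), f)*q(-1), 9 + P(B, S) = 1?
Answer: I*sqrt(130)/42894 ≈ 0.00026581*I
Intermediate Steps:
c(Z, X) = 6
P(B, S) = -8 (P(B, S) = -9 + 1 = -8)
N(s, f) = 8 (N(s, f) = -8*(-1) = 8)
v(a, j) = -sqrt(-138 + a)/3 (v(a, j) = -sqrt(a - 138)/3 = -sqrt(-138 + a)/3)
v(N(-15, -5), 220)/(-14298) = -sqrt(-138 + 8)/3/(-14298) = -I*sqrt(130)/3*(-1/14298) = I*sqrt(130)/42894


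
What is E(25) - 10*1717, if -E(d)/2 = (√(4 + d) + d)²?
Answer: -18478 - 100*√29 ≈ -19017.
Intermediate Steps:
E(d) = -2*(d + √(4 + d))² (E(d) = -2*(√(4 + d) + d)² = -2*(d + √(4 + d))²)
E(25) - 10*1717 = -2*(25 + √(4 + 25))² - 10*1717 = -2*(25 + √29)² - 1*17170 = -2*(25 + √29)² - 17170 = -17170 - 2*(25 + √29)²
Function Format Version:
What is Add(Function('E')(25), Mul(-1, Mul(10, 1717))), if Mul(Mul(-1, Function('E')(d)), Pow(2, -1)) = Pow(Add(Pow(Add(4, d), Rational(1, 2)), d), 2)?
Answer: Add(-18478, Mul(-100, Pow(29, Rational(1, 2)))) ≈ -19017.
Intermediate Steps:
Function('E')(d) = Mul(-2, Pow(Add(d, Pow(Add(4, d), Rational(1, 2))), 2)) (Function('E')(d) = Mul(-2, Pow(Add(Pow(Add(4, d), Rational(1, 2)), d), 2)) = Mul(-2, Pow(Add(d, Pow(Add(4, d), Rational(1, 2))), 2)))
Add(Function('E')(25), Mul(-1, Mul(10, 1717))) = Add(Mul(-2, Pow(Add(25, Pow(Add(4, 25), Rational(1, 2))), 2)), Mul(-1, Mul(10, 1717))) = Add(Mul(-2, Pow(Add(25, Pow(29, Rational(1, 2))), 2)), Mul(-1, 17170)) = Add(Mul(-2, Pow(Add(25, Pow(29, Rational(1, 2))), 2)), -17170) = Add(-17170, Mul(-2, Pow(Add(25, Pow(29, Rational(1, 2))), 2)))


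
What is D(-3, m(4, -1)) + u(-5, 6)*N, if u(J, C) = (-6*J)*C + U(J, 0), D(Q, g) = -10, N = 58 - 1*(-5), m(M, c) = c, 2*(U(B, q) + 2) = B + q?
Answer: 22093/2 ≈ 11047.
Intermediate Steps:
U(B, q) = -2 + B/2 + q/2 (U(B, q) = -2 + (B + q)/2 = -2 + (B/2 + q/2) = -2 + B/2 + q/2)
N = 63 (N = 58 + 5 = 63)
u(J, C) = -2 + J/2 - 6*C*J (u(J, C) = (-6*J)*C + (-2 + J/2 + (1/2)*0) = -6*C*J + (-2 + J/2 + 0) = -6*C*J + (-2 + J/2) = -2 + J/2 - 6*C*J)
D(-3, m(4, -1)) + u(-5, 6)*N = -10 + (-2 + (1/2)*(-5) - 6*6*(-5))*63 = -10 + (-2 - 5/2 + 180)*63 = -10 + (351/2)*63 = -10 + 22113/2 = 22093/2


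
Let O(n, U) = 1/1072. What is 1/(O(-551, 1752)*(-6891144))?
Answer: -134/861393 ≈ -0.00015556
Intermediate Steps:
O(n, U) = 1/1072
1/(O(-551, 1752)*(-6891144)) = 1/((1/1072)*(-6891144)) = 1072*(-1/6891144) = -134/861393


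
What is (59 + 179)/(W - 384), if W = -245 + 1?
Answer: -119/314 ≈ -0.37898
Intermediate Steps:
W = -244
(59 + 179)/(W - 384) = (59 + 179)/(-244 - 384) = 238/(-628) = 238*(-1/628) = -119/314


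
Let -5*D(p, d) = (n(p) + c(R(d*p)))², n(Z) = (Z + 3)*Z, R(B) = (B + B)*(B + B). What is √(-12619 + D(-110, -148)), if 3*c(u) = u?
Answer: I*√224800104977511191/3 ≈ 1.5804e+8*I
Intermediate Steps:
R(B) = 4*B² (R(B) = (2*B)*(2*B) = 4*B²)
c(u) = u/3
n(Z) = Z*(3 + Z) (n(Z) = (3 + Z)*Z = Z*(3 + Z))
D(p, d) = -(p*(3 + p) + 4*d²*p²/3)²/5 (D(p, d) = -(p*(3 + p) + (4*(d*p)²)/3)²/5 = -(p*(3 + p) + (4*(d²*p²))/3)²/5 = -(p*(3 + p) + (4*d²*p²)/3)²/5 = -(p*(3 + p) + 4*d²*p²/3)²/5)
√(-12619 + D(-110, -148)) = √(-12619 - 1/45*(-110)²*(9 + 3*(-110) + 4*(-110)*(-148)²)²) = √(-12619 - 1/45*12100*(9 - 330 + 4*(-110)*21904)²) = √(-12619 - 1/45*12100*(9 - 330 - 9637760)²) = √(-12619 - 1/45*12100*(-9638081)²) = √(-12619 - 1/45*12100*92892605362561) = √(-12619 - 224800104977397620/9) = √(-224800104977511191/9) = I*√224800104977511191/3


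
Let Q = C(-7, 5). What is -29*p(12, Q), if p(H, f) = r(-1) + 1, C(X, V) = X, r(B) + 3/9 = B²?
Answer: -145/3 ≈ -48.333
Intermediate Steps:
r(B) = -⅓ + B²
Q = -7
p(H, f) = 5/3 (p(H, f) = (-⅓ + (-1)²) + 1 = (-⅓ + 1) + 1 = ⅔ + 1 = 5/3)
-29*p(12, Q) = -29*5/3 = -145/3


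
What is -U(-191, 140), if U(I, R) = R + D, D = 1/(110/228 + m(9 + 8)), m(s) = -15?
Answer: -231586/1655 ≈ -139.93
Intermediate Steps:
D = -114/1655 (D = 1/(110/228 - 15) = 1/(110*(1/228) - 15) = 1/(55/114 - 15) = 1/(-1655/114) = -114/1655 ≈ -0.068882)
U(I, R) = -114/1655 + R (U(I, R) = R - 114/1655 = -114/1655 + R)
-U(-191, 140) = -(-114/1655 + 140) = -1*231586/1655 = -231586/1655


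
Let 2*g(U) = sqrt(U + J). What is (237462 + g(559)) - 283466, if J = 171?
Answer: -46004 + sqrt(730)/2 ≈ -45991.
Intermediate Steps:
g(U) = sqrt(171 + U)/2 (g(U) = sqrt(U + 171)/2 = sqrt(171 + U)/2)
(237462 + g(559)) - 283466 = (237462 + sqrt(171 + 559)/2) - 283466 = (237462 + sqrt(730)/2) - 283466 = -46004 + sqrt(730)/2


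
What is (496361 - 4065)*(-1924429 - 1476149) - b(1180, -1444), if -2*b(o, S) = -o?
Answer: -1674090947678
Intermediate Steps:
b(o, S) = o/2 (b(o, S) = -(-1)*o/2 = o/2)
(496361 - 4065)*(-1924429 - 1476149) - b(1180, -1444) = (496361 - 4065)*(-1924429 - 1476149) - 1180/2 = 492296*(-3400578) - 1*590 = -1674090947088 - 590 = -1674090947678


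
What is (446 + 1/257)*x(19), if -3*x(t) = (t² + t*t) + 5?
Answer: -83330921/771 ≈ -1.0808e+5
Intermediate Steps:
x(t) = -5/3 - 2*t²/3 (x(t) = -((t² + t*t) + 5)/3 = -((t² + t²) + 5)/3 = -(2*t² + 5)/3 = -(5 + 2*t²)/3 = -5/3 - 2*t²/3)
(446 + 1/257)*x(19) = (446 + 1/257)*(-5/3 - ⅔*19²) = (446 + 1/257)*(-5/3 - ⅔*361) = 114623*(-5/3 - 722/3)/257 = (114623/257)*(-727/3) = -83330921/771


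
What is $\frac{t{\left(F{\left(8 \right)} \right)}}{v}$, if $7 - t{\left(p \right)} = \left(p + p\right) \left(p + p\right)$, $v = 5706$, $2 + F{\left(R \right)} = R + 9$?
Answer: $- \frac{893}{5706} \approx -0.1565$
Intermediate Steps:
$F{\left(R \right)} = 7 + R$ ($F{\left(R \right)} = -2 + \left(R + 9\right) = -2 + \left(9 + R\right) = 7 + R$)
$t{\left(p \right)} = 7 - 4 p^{2}$ ($t{\left(p \right)} = 7 - \left(p + p\right) \left(p + p\right) = 7 - 2 p 2 p = 7 - 4 p^{2}$)
$\frac{t{\left(F{\left(8 \right)} \right)}}{v} = \frac{7 - 4 \left(7 + 8\right)^{2}}{5706} = \left(7 - 4 \cdot 15^{2}\right) \frac{1}{5706} = \left(7 - 900\right) \frac{1}{5706} = \left(-893\right) \frac{1}{5706} = - \frac{893}{5706}$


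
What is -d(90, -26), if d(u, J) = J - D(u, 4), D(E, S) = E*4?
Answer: 386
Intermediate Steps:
D(E, S) = 4*E
d(u, J) = J - 4*u
-d(90, -26) = -(-26 - 4*90) = -(-26 - 360) = -1*(-386) = 386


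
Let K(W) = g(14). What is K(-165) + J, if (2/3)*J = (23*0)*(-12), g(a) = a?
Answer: 14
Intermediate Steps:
K(W) = 14
J = 0 (J = 3*((23*0)*(-12))/2 = 3*(0*(-12))/2 = (3/2)*0 = 0)
K(-165) + J = 14 + 0 = 14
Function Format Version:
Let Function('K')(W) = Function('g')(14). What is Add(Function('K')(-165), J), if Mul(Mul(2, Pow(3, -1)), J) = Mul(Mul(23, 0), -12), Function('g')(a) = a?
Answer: 14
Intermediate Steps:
Function('K')(W) = 14
J = 0 (J = Mul(Rational(3, 2), Mul(Mul(23, 0), -12)) = Mul(Rational(3, 2), Mul(0, -12)) = Mul(Rational(3, 2), 0) = 0)
Add(Function('K')(-165), J) = Add(14, 0) = 14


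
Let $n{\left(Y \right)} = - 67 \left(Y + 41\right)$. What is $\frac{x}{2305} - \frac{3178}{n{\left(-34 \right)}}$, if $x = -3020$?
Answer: $\frac{168826}{30887} \approx 5.4659$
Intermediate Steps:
$n{\left(Y \right)} = -2747 - 67 Y$ ($n{\left(Y \right)} = - 67 \left(41 + Y\right) = -2747 - 67 Y$)
$\frac{x}{2305} - \frac{3178}{n{\left(-34 \right)}} = - \frac{3020}{2305} - \frac{3178}{-2747 - -2278} = \left(-3020\right) \frac{1}{2305} - \frac{3178}{-2747 + 2278} = - \frac{604}{461} - \frac{3178}{-469} = - \frac{604}{461} - - \frac{454}{67} = - \frac{604}{461} + \frac{454}{67} = \frac{168826}{30887}$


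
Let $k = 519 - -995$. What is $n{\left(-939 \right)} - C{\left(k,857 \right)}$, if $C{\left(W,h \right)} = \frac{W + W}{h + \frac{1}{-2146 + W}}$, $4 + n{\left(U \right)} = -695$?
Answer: $- \frac{380508173}{541623} \approx -702.53$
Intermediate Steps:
$k = 1514$ ($k = 519 + 995 = 1514$)
$n{\left(U \right)} = -699$ ($n{\left(U \right)} = -4 - 695 = -699$)
$C{\left(W,h \right)} = \frac{2 W}{h + \frac{1}{-2146 + W}}$
$n{\left(-939 \right)} - C{\left(k,857 \right)} = -699 - 2 \cdot 1514 \frac{1}{1 - 1839122 + 1514 \cdot 857} \left(-2146 + 1514\right) = -699 - 2 \cdot 1514 \frac{1}{1 - 1839122 + 1297498} \left(-632\right) = -699 - 2 \cdot 1514 \frac{1}{-541623} \left(-632\right) = -699 - 2 \cdot 1514 \left(- \frac{1}{541623}\right) \left(-632\right) = -699 - \frac{1913696}{541623} = - \frac{380508173}{541623}$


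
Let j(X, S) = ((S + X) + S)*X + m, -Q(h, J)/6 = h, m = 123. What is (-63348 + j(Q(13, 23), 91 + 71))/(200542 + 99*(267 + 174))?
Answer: -82413/244201 ≈ -0.33748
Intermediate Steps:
Q(h, J) = -6*h
j(X, S) = 123 + X*(X + 2*S) (j(X, S) = ((S + X) + S)*X + 123 = (X + 2*S)*X + 123 = X*(X + 2*S) + 123 = 123 + X*(X + 2*S))
(-63348 + j(Q(13, 23), 91 + 71))/(200542 + 99*(267 + 174)) = (-63348 + (123 + (-6*13)² + 2*(91 + 71)*(-6*13)))/(200542 + 99*(267 + 174)) = (-63348 + (123 + (-78)² + 2*162*(-78)))/(200542 + 99*441) = (-63348 + (123 + 6084 - 25272))/(200542 + 43659) = (-63348 - 19065)/244201 = -82413*1/244201 = -82413/244201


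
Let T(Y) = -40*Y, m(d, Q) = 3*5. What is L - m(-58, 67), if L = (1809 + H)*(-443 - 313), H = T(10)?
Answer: -1065219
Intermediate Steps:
m(d, Q) = 15
H = -400 (H = -40*10 = -400)
L = -1065204 (L = (1809 - 400)*(-443 - 313) = 1409*(-756) = -1065204)
L - m(-58, 67) = -1065204 - 1*15 = -1065204 - 15 = -1065219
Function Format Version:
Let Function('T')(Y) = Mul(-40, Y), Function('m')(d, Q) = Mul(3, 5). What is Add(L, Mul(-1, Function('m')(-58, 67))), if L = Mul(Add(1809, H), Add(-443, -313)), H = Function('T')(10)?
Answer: -1065219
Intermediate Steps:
Function('m')(d, Q) = 15
H = -400 (H = Mul(-40, 10) = -400)
L = -1065204 (L = Mul(Add(1809, -400), Add(-443, -313)) = Mul(1409, -756) = -1065204)
Add(L, Mul(-1, Function('m')(-58, 67))) = Add(-1065204, Mul(-1, 15)) = Add(-1065204, -15) = -1065219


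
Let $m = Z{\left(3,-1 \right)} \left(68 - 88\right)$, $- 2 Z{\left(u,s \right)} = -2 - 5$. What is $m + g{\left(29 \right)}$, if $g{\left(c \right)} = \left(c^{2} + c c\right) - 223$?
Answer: $1389$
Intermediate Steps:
$g{\left(c \right)} = -223 + 2 c^{2}$ ($g{\left(c \right)} = \left(c^{2} + c^{2}\right) - 223 = 2 c^{2} - 223 = -223 + 2 c^{2}$)
$Z{\left(u,s \right)} = \frac{7}{2}$ ($Z{\left(u,s \right)} = - \frac{-2 - 5}{2} = \left(- \frac{1}{2}\right) \left(-7\right) = \frac{7}{2}$)
$m = -70$ ($m = \frac{7 \left(68 - 88\right)}{2} = \frac{7}{2} \left(-20\right) = -70$)
$m + g{\left(29 \right)} = -70 - \left(223 - 2 \cdot 29^{2}\right) = -70 + \left(-223 + 2 \cdot 841\right) = -70 + \left(-223 + 1682\right) = -70 + 1459 = 1389$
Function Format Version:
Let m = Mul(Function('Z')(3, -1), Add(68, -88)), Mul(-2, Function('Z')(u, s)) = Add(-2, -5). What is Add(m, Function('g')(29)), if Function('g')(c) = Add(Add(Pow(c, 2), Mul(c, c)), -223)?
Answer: 1389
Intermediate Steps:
Function('g')(c) = Add(-223, Mul(2, Pow(c, 2))) (Function('g')(c) = Add(Add(Pow(c, 2), Pow(c, 2)), -223) = Add(Mul(2, Pow(c, 2)), -223) = Add(-223, Mul(2, Pow(c, 2))))
Function('Z')(u, s) = Rational(7, 2) (Function('Z')(u, s) = Mul(Rational(-1, 2), Add(-2, -5)) = Mul(Rational(-1, 2), -7) = Rational(7, 2))
m = -70 (m = Mul(Rational(7, 2), Add(68, -88)) = Mul(Rational(7, 2), -20) = -70)
Add(m, Function('g')(29)) = Add(-70, Add(-223, Mul(2, Pow(29, 2)))) = Add(-70, Add(-223, Mul(2, 841))) = Add(-70, Add(-223, 1682)) = Add(-70, 1459) = 1389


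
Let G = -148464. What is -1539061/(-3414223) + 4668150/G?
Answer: -2618268324191/84481533912 ≈ -30.992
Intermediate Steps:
-1539061/(-3414223) + 4668150/G = -1539061/(-3414223) + 4668150/(-148464) = -1539061*(-1/3414223) + 4668150*(-1/148464) = 1539061/3414223 - 778025/24744 = -2618268324191/84481533912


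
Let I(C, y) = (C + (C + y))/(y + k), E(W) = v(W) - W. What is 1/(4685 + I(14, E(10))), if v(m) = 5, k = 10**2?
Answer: 95/445098 ≈ 0.00021344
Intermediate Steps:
k = 100
E(W) = 5 - W
I(C, y) = (y + 2*C)/(100 + y) (I(C, y) = (C + (C + y))/(y + 100) = (y + 2*C)/(100 + y))
1/(4685 + I(14, E(10))) = 1/(4685 + ((5 - 1*10) + 2*14)/(100 + (5 - 1*10))) = 1/(4685 + ((5 - 10) + 28)/(100 + (5 - 10))) = 1/(4685 + (-5 + 28)/(100 - 5)) = 1/(4685 + 23/95) = 1/(445098/95) = 95/445098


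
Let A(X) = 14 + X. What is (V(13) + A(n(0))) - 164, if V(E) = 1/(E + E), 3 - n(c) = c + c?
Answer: -3821/26 ≈ -146.96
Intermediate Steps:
n(c) = 3 - 2*c (n(c) = 3 - (c + c) = 3 - 2*c)
V(E) = 1/(2*E)
(V(13) + A(n(0))) - 164 = ((½)/13 + (14 + (3 - 2*0))) - 164 = ((½)*(1/13) + (14 + (3 + 0))) - 164 = (1/26 + (14 + 3)) - 164 = (1/26 + 17) - 164 = 443/26 - 164 = -3821/26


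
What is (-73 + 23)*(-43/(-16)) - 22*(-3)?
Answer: -547/8 ≈ -68.375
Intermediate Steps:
(-73 + 23)*(-43/(-16)) - 22*(-3) = -(-2150)*(-1)/16 + 66 = -50*43/16 + 66 = -1075/8 + 66 = -547/8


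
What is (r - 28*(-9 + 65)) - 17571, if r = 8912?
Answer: -10227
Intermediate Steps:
(r - 28*(-9 + 65)) - 17571 = (8912 - 28*(-9 + 65)) - 17571 = (8912 - 28*56) - 17571 = (8912 - 1568) - 17571 = 7344 - 17571 = -10227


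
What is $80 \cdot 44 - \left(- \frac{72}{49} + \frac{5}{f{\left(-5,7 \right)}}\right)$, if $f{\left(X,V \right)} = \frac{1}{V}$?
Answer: $\frac{170837}{49} \approx 3486.5$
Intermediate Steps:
$80 \cdot 44 - \left(- \frac{72}{49} + \frac{5}{f{\left(-5,7 \right)}}\right) = 80 \cdot 44 - \left(35 - \frac{72}{49}\right) = 3520 - \left(- \frac{72}{49} + 5 \frac{1}{\frac{1}{7}}\right) = 3520 + \left(\frac{72}{49} - 35\right) = 3520 - \frac{1643}{49} = \frac{170837}{49}$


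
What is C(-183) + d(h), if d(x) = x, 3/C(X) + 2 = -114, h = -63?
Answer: -7311/116 ≈ -63.026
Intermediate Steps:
C(X) = -3/116 (C(X) = 3/(-2 - 114) = 3/(-116) = 3*(-1/116) = -3/116)
C(-183) + d(h) = -3/116 - 63 = -7311/116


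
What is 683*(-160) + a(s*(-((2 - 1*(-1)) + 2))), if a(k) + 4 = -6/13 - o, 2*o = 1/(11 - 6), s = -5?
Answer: -14206993/130 ≈ -1.0928e+5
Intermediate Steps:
o = ⅒ (o = 1/(2*(11 - 6)) = (½)/5 = (½)*(⅕) = ⅒ ≈ 0.10000)
a(k) = -593/130 (a(k) = -4 + (-6/13 - 1*⅒) = -4 + (-6*1/13 - ⅒) = -4 + (-6/13 - ⅒) = -4 - 73/130 = -593/130)
683*(-160) + a(s*(-((2 - 1*(-1)) + 2))) = 683*(-160) - 593/130 = -109280 - 593/130 = -14206993/130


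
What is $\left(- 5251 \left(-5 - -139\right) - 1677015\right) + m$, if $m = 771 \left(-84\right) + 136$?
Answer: $-2445277$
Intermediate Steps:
$m = -64628$ ($m = -64764 + 136 = -64628$)
$\left(- 5251 \left(-5 - -139\right) - 1677015\right) + m = \left(- 5251 \left(-5 - -139\right) - 1677015\right) - 64628 = \left(- 5251 \left(-5 + 139\right) - 1677015\right) - 64628 = \left(\left(-5251\right) 134 - 1677015\right) - 64628 = \left(-703634 - 1677015\right) - 64628 = -2380649 - 64628 = -2445277$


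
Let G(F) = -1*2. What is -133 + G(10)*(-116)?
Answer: 99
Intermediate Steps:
G(F) = -2
-133 + G(10)*(-116) = -133 - 2*(-116) = -133 + 232 = 99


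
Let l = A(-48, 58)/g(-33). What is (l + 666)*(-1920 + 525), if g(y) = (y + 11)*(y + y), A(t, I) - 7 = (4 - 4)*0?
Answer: -449673135/484 ≈ -9.2908e+5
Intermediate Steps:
A(t, I) = 7 (A(t, I) = 7 + (4 - 4)*0 = 7 + 0*0 = 7 + 0 = 7)
g(y) = 2*y*(11 + y) (g(y) = (11 + y)*(2*y) = 2*y*(11 + y))
l = 7/1452 (l = 7/((2*(-33)*(11 - 33))) = 7/((2*(-33)*(-22))) = 7/1452 ≈ 0.0048209)
(l + 666)*(-1920 + 525) = (7/1452 + 666)*(-1920 + 525) = (967039/1452)*(-1395) = -449673135/484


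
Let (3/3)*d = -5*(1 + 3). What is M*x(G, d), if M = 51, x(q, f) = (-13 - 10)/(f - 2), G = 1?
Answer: 1173/22 ≈ 53.318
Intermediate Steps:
d = -20 (d = -5*(1 + 3) = -5*4 = -20)
x(q, f) = -23/(-2 + f)
M*x(G, d) = 51*(-23/(-2 - 20)) = 51*(-23/(-22)) = 51*(-23*(-1/22)) = 51*(23/22) = 1173/22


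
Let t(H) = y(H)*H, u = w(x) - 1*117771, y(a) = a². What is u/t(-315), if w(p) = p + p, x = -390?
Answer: 39517/10418625 ≈ 0.0037929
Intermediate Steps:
w(p) = 2*p
u = -118551 (u = 2*(-390) - 1*117771 = -780 - 117771 = -118551)
t(H) = H³ (t(H) = H²*H = H³)
u/t(-315) = -118551/((-315)³) = -118551/(-31255875) = -118551*(-1/31255875) = 39517/10418625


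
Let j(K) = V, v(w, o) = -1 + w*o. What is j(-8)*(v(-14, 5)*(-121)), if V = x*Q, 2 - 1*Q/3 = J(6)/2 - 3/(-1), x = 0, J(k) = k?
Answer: 0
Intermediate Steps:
v(w, o) = -1 + o*w
Q = -12 (Q = 6 - 3*(6/2 - 3/(-1)) = 6 - 3*(6*(1/2) - 3*(-1)) = 6 - 3*(3 + 3) = 6 - 3*6 = 6 - 18 = -12)
V = 0 (V = 0*(-12) = 0)
j(K) = 0
j(-8)*(v(-14, 5)*(-121)) = 0*((-1 + 5*(-14))*(-121)) = 0*((-1 - 70)*(-121)) = 0*(-71*(-121)) = 0*8591 = 0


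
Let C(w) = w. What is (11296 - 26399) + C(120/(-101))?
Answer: -1525523/101 ≈ -15104.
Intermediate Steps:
(11296 - 26399) + C(120/(-101)) = (11296 - 26399) + 120/(-101) = -15103 + 120*(-1/101) = -15103 - 120/101 = -1525523/101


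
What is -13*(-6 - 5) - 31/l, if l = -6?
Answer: 889/6 ≈ 148.17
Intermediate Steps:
-13*(-6 - 5) - 31/l = -13*(-6 - 5) - 31/(-6) = -13*(-11) - 31*(-⅙) = 143 + 31/6 = 889/6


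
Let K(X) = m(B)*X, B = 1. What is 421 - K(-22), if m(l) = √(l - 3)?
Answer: 421 + 22*I*√2 ≈ 421.0 + 31.113*I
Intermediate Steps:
m(l) = √(-3 + l)
K(X) = I*X*√2 (K(X) = √(-3 + 1)*X = √(-2)*X = (I*√2)*X = I*X*√2)
421 - K(-22) = 421 - I*(-22)*√2 = 421 - (-22)*I*√2 = 421 + 22*I*√2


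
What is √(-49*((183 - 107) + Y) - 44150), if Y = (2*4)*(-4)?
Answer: 13*I*√274 ≈ 215.19*I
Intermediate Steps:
Y = -32 (Y = 8*(-4) = -32)
√(-49*((183 - 107) + Y) - 44150) = √(-49*((183 - 107) - 32) - 44150) = √(-49*(76 - 32) - 44150) = √(-49*44 - 44150) = √(-2156 - 44150) = √(-46306) = 13*I*√274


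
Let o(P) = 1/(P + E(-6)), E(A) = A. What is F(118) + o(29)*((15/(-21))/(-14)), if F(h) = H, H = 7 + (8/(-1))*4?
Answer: -56345/2254 ≈ -24.998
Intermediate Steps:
H = -25 (H = 7 + (8*(-1))*4 = 7 - 8*4 = 7 - 32 = -25)
F(h) = -25
o(P) = 1/(-6 + P) (o(P) = 1/(P - 6) = 1/(-6 + P))
F(118) + o(29)*((15/(-21))/(-14)) = -25 + ((15/(-21))/(-14))/(-6 + 29) = -25 + ((15*(-1/21))*(-1/14))/23 = -25 + (-5/7*(-1/14))/23 = -25 + (1/23)*(5/98) = -25 + 5/2254 = -56345/2254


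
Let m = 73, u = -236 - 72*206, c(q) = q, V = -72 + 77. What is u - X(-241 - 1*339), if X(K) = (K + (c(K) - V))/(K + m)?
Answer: -7640641/507 ≈ -15070.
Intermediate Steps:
V = 5
u = -15068 (u = -236 - 14832 = -15068)
X(K) = (-5 + 2*K)/(73 + K) (X(K) = (K + (K - 1*5))/(K + 73) = (K + (K - 5))/(73 + K) = (K + (-5 + K))/(73 + K) = (-5 + 2*K)/(73 + K))
u - X(-241 - 1*339) = -15068 - (-5 + 2*(-241 - 1*339))/(73 + (-241 - 1*339)) = -15068 - (-5 + 2*(-241 - 339))/(73 + (-241 - 339)) = -15068 - (-5 + 2*(-580))/(73 - 580) = -15068 - (-5 - 1160)/(-507) = -15068 - (-1)*(-1165)/507 = -15068 - 1*1165/507 = -15068 - 1165/507 = -7640641/507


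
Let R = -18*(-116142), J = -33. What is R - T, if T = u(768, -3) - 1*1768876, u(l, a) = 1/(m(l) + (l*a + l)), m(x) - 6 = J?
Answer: 6032292217/1563 ≈ 3.8594e+6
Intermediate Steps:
m(x) = -27 (m(x) = 6 - 33 = -27)
u(l, a) = 1/(-27 + l + a*l) (u(l, a) = 1/(-27 + (l*a + l)) = 1/(-27 + (a*l + l)) = 1/(-27 + (l + a*l)) = 1/(-27 + l + a*l))
R = 2090556
T = -2764753189/1563 (T = 1/(-27 + 768 - 3*768) - 1*1768876 = 1/(-27 + 768 - 2304) - 1768876 = 1/(-1563) - 1768876 = -1/1563 - 1768876 = -2764753189/1563 ≈ -1.7689e+6)
R - T = 2090556 - 1*(-2764753189/1563) = 2090556 + 2764753189/1563 = 6032292217/1563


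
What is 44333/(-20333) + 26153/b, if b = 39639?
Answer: -1225546838/805979787 ≈ -1.5206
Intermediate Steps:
44333/(-20333) + 26153/b = 44333/(-20333) + 26153/39639 = 44333*(-1/20333) + 26153*(1/39639) = -44333/20333 + 26153/39639 = -1225546838/805979787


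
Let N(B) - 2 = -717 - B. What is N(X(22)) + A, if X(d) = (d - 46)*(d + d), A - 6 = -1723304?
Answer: -1722957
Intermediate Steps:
A = -1723298 (A = 6 - 1723304 = -1723298)
X(d) = 2*d*(-46 + d) (X(d) = (-46 + d)*(2*d) = 2*d*(-46 + d))
N(B) = -715 - B (N(B) = 2 + (-717 - B) = -715 - B)
N(X(22)) + A = (-715 - 2*22*(-46 + 22)) - 1723298 = (-715 - 2*22*(-24)) - 1723298 = (-715 - 1*(-1056)) - 1723298 = (-715 + 1056) - 1723298 = 341 - 1723298 = -1722957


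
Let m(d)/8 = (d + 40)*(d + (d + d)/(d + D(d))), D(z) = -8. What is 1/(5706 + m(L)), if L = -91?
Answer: 33/1388770 ≈ 2.3762e-5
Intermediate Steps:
m(d) = 8*(40 + d)*(d + 2*d/(-8 + d)) (m(d) = 8*((d + 40)*(d + (d + d)/(d - 8))) = 8*((40 + d)*(d + (2*d)/(-8 + d))) = 8*((40 + d)*(d + 2*d/(-8 + d))) = 8*(40 + d)*(d + 2*d/(-8 + d)))
1/(5706 + m(L)) = 1/(5706 + 8*(-91)*(-240 + (-91)**2 + 34*(-91))/(-8 - 91)) = 1/(5706 + 8*(-91)*(-240 + 8281 - 3094)/(-99)) = 1/(5706 + 8*(-91)*(-1/99)*4947) = 1/(5706 + 1200472/33) = 1/(1388770/33) = 33/1388770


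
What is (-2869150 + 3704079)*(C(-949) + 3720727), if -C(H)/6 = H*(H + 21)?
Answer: -1305248680345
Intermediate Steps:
C(H) = -6*H*(21 + H) (C(H) = -6*H*(H + 21) = -6*H*(21 + H))
(-2869150 + 3704079)*(C(-949) + 3720727) = (-2869150 + 3704079)*(-6*(-949)*(21 - 949) + 3720727) = 834929*(-6*(-949)*(-928) + 3720727) = 834929*(-5284032 + 3720727) = 834929*(-1563305) = -1305248680345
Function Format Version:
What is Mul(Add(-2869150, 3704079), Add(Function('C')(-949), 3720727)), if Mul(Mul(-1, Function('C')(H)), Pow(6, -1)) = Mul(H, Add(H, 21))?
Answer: -1305248680345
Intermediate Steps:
Function('C')(H) = Mul(-6, H, Add(21, H)) (Function('C')(H) = Mul(-6, Mul(H, Add(H, 21))) = Mul(-6, Mul(H, Add(21, H))) = Mul(-6, H, Add(21, H)))
Mul(Add(-2869150, 3704079), Add(Function('C')(-949), 3720727)) = Mul(Add(-2869150, 3704079), Add(Mul(-6, -949, Add(21, -949)), 3720727)) = Mul(834929, Add(Mul(-6, -949, -928), 3720727)) = Mul(834929, Add(-5284032, 3720727)) = Mul(834929, -1563305) = -1305248680345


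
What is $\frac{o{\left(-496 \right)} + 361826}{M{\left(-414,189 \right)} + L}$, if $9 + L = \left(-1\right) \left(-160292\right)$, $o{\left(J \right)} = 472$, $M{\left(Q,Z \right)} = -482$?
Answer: $\frac{120766}{53267} \approx 2.2672$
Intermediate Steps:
$L = 160283$ ($L = -9 - -160292 = -9 + 160292 = 160283$)
$\frac{o{\left(-496 \right)} + 361826}{M{\left(-414,189 \right)} + L} = \frac{472 + 361826}{-482 + 160283} = \frac{362298}{159801} = 362298 \cdot \frac{1}{159801} = \frac{120766}{53267}$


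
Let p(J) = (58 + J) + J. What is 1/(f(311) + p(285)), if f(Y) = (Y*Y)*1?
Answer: 1/97349 ≈ 1.0272e-5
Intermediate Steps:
p(J) = 58 + 2*J
f(Y) = Y² (f(Y) = Y²*1 = Y²)
1/(f(311) + p(285)) = 1/(311² + (58 + 2*285)) = 1/(96721 + (58 + 570)) = 1/(96721 + 628) = 1/97349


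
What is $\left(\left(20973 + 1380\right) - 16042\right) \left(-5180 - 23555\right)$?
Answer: $-181346585$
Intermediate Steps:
$\left(\left(20973 + 1380\right) - 16042\right) \left(-5180 - 23555\right) = \left(22353 - 16042\right) \left(-28735\right) = 6311 \left(-28735\right) = -181346585$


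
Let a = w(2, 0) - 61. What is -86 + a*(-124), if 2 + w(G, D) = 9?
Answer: 6610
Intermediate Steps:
w(G, D) = 7 (w(G, D) = -2 + 9 = 7)
a = -54 (a = 7 - 61 = -54)
-86 + a*(-124) = -86 - 54*(-124) = -86 + 6696 = 6610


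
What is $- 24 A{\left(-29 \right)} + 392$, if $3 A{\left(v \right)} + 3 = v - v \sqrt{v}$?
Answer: $648 - 232 i \sqrt{29} \approx 648.0 - 1249.4 i$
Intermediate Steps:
$A{\left(v \right)} = -1 - \frac{v^{\frac{3}{2}}}{3} + \frac{v}{3}$ ($A{\left(v \right)} = -1 + \frac{v - v \sqrt{v}}{3} = -1 + \frac{v - v^{\frac{3}{2}}}{3} = -1 - \left(- \frac{v}{3} + \frac{v^{\frac{3}{2}}}{3}\right) = -1 - \frac{v^{\frac{3}{2}}}{3} + \frac{v}{3}$)
$- 24 A{\left(-29 \right)} + 392 = - 24 \left(-1 - \frac{\left(-29\right)^{\frac{3}{2}}}{3} + \frac{1}{3} \left(-29\right)\right) + 392 = - 24 \left(-1 - \frac{\left(-29\right) i \sqrt{29}}{3} - \frac{29}{3}\right) + 392 = - 24 \left(-1 + \frac{29 i \sqrt{29}}{3} - \frac{29}{3}\right) + 392 = - 24 \left(- \frac{32}{3} + \frac{29 i \sqrt{29}}{3}\right) + 392 = \left(256 - 232 i \sqrt{29}\right) + 392 = 648 - 232 i \sqrt{29}$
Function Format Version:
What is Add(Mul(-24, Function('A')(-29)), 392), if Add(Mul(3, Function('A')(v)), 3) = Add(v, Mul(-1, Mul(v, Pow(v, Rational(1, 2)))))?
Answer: Add(648, Mul(-232, I, Pow(29, Rational(1, 2)))) ≈ Add(648.00, Mul(-1249.4, I))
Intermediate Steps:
Function('A')(v) = Add(-1, Mul(Rational(-1, 3), Pow(v, Rational(3, 2))), Mul(Rational(1, 3), v)) (Function('A')(v) = Add(-1, Mul(Rational(1, 3), Add(v, Mul(-1, Mul(v, Pow(v, Rational(1, 2))))))) = Add(-1, Mul(Rational(1, 3), Add(v, Mul(-1, Pow(v, Rational(3, 2)))))) = Add(-1, Add(Mul(Rational(-1, 3), Pow(v, Rational(3, 2))), Mul(Rational(1, 3), v))) = Add(-1, Mul(Rational(-1, 3), Pow(v, Rational(3, 2))), Mul(Rational(1, 3), v)))
Add(Mul(-24, Function('A')(-29)), 392) = Add(Mul(-24, Add(-1, Mul(Rational(-1, 3), Pow(-29, Rational(3, 2))), Mul(Rational(1, 3), -29))), 392) = Add(Mul(-24, Add(-1, Mul(Rational(-1, 3), Mul(-29, I, Pow(29, Rational(1, 2)))), Rational(-29, 3))), 392) = Add(Mul(-24, Add(-1, Mul(Rational(29, 3), I, Pow(29, Rational(1, 2))), Rational(-29, 3))), 392) = Add(Mul(-24, Add(Rational(-32, 3), Mul(Rational(29, 3), I, Pow(29, Rational(1, 2))))), 392) = Add(Add(256, Mul(-232, I, Pow(29, Rational(1, 2)))), 392) = Add(648, Mul(-232, I, Pow(29, Rational(1, 2))))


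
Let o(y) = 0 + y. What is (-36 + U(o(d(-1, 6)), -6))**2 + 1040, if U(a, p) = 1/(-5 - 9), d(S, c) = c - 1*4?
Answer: 458865/196 ≈ 2341.1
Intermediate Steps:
d(S, c) = -4 + c (d(S, c) = c - 4 = -4 + c)
o(y) = y
U(a, p) = -1/14 (U(a, p) = 1/(-14) = -1/14)
(-36 + U(o(d(-1, 6)), -6))**2 + 1040 = (-36 - 1/14)**2 + 1040 = (-505/14)**2 + 1040 = 255025/196 + 1040 = 458865/196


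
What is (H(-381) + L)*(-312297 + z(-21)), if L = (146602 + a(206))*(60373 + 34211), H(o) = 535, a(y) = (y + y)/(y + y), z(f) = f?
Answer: -4330694673326466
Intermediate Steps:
a(y) = 1 (a(y) = (2*y)/((2*y)) = (2*y)*(1/(2*y)) = 1)
L = 13866298152 (L = (146602 + 1)*(60373 + 34211) = 146603*94584 = 13866298152)
(H(-381) + L)*(-312297 + z(-21)) = (535 + 13866298152)*(-312297 - 21) = 13866298687*(-312318) = -4330694673326466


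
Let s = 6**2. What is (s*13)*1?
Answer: 468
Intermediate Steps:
s = 36
(s*13)*1 = (36*13)*1 = 468*1 = 468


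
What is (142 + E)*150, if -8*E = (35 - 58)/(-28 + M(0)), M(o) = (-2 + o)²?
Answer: 681025/32 ≈ 21282.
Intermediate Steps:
E = -23/192 (E = -(35 - 58)/(8*(-28 + (-2 + 0)²)) = -(-23)/(8*(-28 + (-2)²)) = -(-23)/(8*(-28 + 4)) = -(-23)/(8*(-24)) = -(-23)*(-1)/(8*24) = -⅛*23/24 = -23/192 ≈ -0.11979)
(142 + E)*150 = (142 - 23/192)*150 = (27241/192)*150 = 681025/32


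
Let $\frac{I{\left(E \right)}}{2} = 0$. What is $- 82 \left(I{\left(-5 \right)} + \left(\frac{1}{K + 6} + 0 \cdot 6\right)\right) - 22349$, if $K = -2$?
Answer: $- \frac{44739}{2} \approx -22370.0$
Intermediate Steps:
$I{\left(E \right)} = 0$ ($I{\left(E \right)} = 2 \cdot 0 = 0$)
$- 82 \left(I{\left(-5 \right)} + \left(\frac{1}{K + 6} + 0 \cdot 6\right)\right) - 22349 = - 82 \left(0 + \left(\frac{1}{-2 + 6} + 0 \cdot 6\right)\right) - 22349 = - 82 \left(0 + \left(\frac{1}{4} + 0\right)\right) - 22349 = - 82 \left(0 + \frac{1}{4}\right) - 22349 = \left(-82\right) \frac{1}{4} - 22349 = - \frac{41}{2} - 22349 = - \frac{44739}{2}$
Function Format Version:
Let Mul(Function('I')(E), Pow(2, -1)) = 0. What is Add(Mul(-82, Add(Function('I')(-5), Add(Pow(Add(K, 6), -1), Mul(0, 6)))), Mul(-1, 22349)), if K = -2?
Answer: Rational(-44739, 2) ≈ -22370.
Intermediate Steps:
Function('I')(E) = 0 (Function('I')(E) = Mul(2, 0) = 0)
Add(Mul(-82, Add(Function('I')(-5), Add(Pow(Add(K, 6), -1), Mul(0, 6)))), Mul(-1, 22349)) = Add(Mul(-82, Add(0, Add(Pow(Add(-2, 6), -1), Mul(0, 6)))), Mul(-1, 22349)) = Add(Mul(-82, Add(0, Add(Pow(4, -1), 0))), -22349) = Add(Mul(-82, Add(0, Add(Rational(1, 4), 0))), -22349) = Add(Mul(-82, Add(0, Rational(1, 4))), -22349) = Add(Mul(-82, Rational(1, 4)), -22349) = Add(Rational(-41, 2), -22349) = Rational(-44739, 2)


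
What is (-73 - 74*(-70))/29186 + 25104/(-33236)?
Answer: -140737273/242506474 ≈ -0.58034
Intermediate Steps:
(-73 - 74*(-70))/29186 + 25104/(-33236) = (-73 + 5180)*(1/29186) + 25104*(-1/33236) = 5107*(1/29186) - 6276/8309 = 5107/29186 - 6276/8309 = -140737273/242506474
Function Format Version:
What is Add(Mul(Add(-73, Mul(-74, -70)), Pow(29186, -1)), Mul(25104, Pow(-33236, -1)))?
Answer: Rational(-140737273, 242506474) ≈ -0.58034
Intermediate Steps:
Add(Mul(Add(-73, Mul(-74, -70)), Pow(29186, -1)), Mul(25104, Pow(-33236, -1))) = Add(Mul(Add(-73, 5180), Rational(1, 29186)), Mul(25104, Rational(-1, 33236))) = Add(Mul(5107, Rational(1, 29186)), Rational(-6276, 8309)) = Add(Rational(5107, 29186), Rational(-6276, 8309)) = Rational(-140737273, 242506474)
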